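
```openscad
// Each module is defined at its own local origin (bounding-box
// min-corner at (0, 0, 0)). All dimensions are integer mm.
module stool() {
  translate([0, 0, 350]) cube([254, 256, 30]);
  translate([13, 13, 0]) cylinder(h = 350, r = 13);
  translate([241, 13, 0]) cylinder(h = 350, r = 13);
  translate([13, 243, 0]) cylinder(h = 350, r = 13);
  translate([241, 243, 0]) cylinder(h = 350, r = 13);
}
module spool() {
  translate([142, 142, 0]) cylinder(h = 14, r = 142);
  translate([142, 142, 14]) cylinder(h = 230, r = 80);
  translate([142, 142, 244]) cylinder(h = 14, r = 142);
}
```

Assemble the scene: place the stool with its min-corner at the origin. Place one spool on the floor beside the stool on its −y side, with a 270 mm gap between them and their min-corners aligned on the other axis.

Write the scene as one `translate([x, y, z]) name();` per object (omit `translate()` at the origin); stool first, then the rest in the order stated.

stool();
translate([0, -554, 0]) spool();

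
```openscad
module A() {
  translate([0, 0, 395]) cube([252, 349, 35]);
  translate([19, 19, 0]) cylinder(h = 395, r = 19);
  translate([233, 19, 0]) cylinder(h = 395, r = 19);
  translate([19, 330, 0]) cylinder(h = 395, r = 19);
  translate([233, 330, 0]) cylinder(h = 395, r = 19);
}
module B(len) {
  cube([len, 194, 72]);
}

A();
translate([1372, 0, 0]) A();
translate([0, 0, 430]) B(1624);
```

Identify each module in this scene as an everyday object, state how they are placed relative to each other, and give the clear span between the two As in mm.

Second stool starts at x = 1372; first ends at x = 252; clear span = 1372 − 252 = 1120 mm.

A is a stool. B is a beam. A beam spans the tops of two stools. The clear span between the two stools is 1120 mm.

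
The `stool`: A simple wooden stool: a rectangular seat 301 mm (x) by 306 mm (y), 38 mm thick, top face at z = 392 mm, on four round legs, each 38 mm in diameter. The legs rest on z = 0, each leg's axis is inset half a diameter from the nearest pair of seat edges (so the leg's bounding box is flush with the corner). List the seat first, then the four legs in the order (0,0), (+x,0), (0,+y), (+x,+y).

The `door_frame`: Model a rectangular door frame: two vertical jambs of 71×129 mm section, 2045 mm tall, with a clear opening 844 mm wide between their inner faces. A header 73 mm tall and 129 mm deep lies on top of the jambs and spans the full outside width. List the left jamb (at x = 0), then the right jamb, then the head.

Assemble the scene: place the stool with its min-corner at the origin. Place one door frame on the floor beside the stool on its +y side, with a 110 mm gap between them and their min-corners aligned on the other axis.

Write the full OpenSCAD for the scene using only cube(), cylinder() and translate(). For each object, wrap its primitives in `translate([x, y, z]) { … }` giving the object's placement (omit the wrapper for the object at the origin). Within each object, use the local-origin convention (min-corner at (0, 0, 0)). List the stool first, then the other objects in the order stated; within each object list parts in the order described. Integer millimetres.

translate([0, 0, 354]) cube([301, 306, 38]);
translate([19, 19, 0]) cylinder(h = 354, r = 19);
translate([282, 19, 0]) cylinder(h = 354, r = 19);
translate([19, 287, 0]) cylinder(h = 354, r = 19);
translate([282, 287, 0]) cylinder(h = 354, r = 19);
translate([0, 416, 0]) {
  cube([71, 129, 2045]);
  translate([915, 0, 0]) cube([71, 129, 2045]);
  translate([0, 0, 2045]) cube([986, 129, 73]);
}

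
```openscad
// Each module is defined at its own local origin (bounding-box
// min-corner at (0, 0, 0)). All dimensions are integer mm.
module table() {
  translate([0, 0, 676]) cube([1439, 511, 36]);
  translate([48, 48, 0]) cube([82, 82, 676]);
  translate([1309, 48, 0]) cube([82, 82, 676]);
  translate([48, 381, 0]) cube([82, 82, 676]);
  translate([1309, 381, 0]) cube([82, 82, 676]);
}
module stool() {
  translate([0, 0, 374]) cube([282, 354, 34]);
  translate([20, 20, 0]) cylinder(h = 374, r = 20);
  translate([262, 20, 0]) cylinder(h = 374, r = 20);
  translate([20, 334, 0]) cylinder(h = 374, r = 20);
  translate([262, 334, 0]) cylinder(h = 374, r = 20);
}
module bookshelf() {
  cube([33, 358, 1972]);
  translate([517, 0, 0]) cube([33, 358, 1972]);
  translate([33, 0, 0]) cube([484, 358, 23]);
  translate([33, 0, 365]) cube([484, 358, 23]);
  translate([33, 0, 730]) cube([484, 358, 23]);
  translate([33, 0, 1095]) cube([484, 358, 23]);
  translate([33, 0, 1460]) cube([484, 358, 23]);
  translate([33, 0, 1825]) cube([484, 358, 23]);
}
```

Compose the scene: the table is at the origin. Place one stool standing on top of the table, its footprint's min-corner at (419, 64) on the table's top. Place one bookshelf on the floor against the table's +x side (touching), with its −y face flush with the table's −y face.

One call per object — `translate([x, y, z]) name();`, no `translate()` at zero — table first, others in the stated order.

table();
translate([419, 64, 712]) stool();
translate([1439, 0, 0]) bookshelf();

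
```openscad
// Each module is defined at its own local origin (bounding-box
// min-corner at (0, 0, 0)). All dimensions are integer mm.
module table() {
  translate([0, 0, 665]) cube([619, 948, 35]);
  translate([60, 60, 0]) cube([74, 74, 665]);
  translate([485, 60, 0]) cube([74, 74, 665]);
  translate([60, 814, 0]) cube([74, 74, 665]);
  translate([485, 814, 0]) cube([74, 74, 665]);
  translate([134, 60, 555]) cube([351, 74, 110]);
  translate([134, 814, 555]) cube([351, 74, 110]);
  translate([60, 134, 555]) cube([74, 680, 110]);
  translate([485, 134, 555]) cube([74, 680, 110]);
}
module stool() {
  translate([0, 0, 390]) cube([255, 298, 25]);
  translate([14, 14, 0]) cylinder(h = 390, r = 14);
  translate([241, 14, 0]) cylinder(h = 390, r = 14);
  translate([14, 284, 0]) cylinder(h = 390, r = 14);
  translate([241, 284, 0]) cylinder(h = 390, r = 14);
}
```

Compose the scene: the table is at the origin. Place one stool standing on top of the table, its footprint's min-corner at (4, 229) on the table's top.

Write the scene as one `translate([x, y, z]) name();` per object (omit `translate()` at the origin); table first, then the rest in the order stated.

table();
translate([4, 229, 700]) stool();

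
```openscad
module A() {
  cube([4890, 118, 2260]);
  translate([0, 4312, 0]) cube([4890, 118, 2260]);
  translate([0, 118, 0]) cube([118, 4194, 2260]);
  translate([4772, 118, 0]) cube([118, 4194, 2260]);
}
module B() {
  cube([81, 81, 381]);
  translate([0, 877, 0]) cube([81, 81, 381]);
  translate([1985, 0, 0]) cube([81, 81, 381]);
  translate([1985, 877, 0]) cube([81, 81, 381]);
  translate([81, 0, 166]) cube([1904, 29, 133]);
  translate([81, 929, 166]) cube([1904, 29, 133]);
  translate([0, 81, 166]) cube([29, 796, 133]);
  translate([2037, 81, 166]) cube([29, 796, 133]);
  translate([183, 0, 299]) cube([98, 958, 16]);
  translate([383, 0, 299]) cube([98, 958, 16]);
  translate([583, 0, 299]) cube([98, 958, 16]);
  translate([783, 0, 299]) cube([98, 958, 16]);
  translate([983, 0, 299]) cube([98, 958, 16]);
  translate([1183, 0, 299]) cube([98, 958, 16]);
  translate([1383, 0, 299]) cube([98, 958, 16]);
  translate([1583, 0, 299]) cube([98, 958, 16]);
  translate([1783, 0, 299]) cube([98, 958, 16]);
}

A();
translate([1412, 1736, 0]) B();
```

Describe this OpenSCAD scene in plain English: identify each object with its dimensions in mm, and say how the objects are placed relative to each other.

A is the wall frame of a small rectangular building: four walls, each 2260 mm tall and 118 mm thick, enclosing a footprint 4890 mm (x) by 4430 mm (y) outside-to-outside, with no floor or roof. The front and back walls (the −y and +y sides) span the full width; the two side walls fit between them.

B is a bed frame 2066 mm long (x) by 958 mm wide (y). Four 81×81 mm corner posts, 381 mm tall, at the corners of the footprint. Four rails of 29 mm thickness and 133 mm height run between adjacent posts with their undersides at z = 166 mm, their outer faces flush with the outside of the frame (the two x-running rails run between the posts' inner faces; the two y-running rails run between the posts' inner faces). 9 slats, each 98 mm wide (x) and 16 mm thick, lie across the top of the two x-running rails, running the full 958 mm width of the frame in y; the slats are evenly spaced along x between the inner faces of the end posts with equal gaps (rounded down to the nearest mm) at the −x end and between each pair — any rounding remainder accumulates at the +x end.

The bed frame sits inside the house frame, centred.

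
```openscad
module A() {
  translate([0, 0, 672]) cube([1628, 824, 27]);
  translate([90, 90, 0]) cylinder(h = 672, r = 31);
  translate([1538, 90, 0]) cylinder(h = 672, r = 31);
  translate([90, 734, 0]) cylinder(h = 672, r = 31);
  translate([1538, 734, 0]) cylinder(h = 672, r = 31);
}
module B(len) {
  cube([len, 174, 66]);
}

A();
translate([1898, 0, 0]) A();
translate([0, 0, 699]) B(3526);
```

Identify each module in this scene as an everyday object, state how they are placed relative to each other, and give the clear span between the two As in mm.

Second table starts at x = 1898; first ends at x = 1628; clear span = 1898 − 1628 = 270 mm.

A is a table. B is a beam. A beam spans the tops of two tables. The clear span between the two tables is 270 mm.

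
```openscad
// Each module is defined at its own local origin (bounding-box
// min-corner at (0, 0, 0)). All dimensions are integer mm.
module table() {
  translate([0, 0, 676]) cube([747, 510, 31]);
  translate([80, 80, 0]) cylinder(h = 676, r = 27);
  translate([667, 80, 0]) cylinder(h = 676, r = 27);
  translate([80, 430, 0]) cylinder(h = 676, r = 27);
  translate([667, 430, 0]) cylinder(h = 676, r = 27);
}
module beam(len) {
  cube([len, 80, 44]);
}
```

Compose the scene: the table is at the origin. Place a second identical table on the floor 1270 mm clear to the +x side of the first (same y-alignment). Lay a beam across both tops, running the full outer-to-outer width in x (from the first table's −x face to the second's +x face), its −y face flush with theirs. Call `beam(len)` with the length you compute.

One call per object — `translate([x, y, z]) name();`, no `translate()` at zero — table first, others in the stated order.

table();
translate([2017, 0, 0]) table();
translate([0, 0, 707]) beam(2764);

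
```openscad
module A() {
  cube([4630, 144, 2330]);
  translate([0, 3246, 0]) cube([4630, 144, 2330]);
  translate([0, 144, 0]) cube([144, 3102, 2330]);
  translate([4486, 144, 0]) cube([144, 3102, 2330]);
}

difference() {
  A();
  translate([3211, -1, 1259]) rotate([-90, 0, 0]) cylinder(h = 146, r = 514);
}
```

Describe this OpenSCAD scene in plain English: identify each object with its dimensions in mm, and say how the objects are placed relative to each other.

A is the wall frame of a small rectangular building: four walls, each 2330 mm tall and 144 mm thick, enclosing a footprint 4630 mm (x) by 3390 mm (y) outside-to-outside, with no floor or roof. The front and back walls (the −y and +y sides) span the full width; the two side walls fit between them.

The house frame has a circular hole of radius 514 mm through its front wall, centred at (x = 3211, z = 1259).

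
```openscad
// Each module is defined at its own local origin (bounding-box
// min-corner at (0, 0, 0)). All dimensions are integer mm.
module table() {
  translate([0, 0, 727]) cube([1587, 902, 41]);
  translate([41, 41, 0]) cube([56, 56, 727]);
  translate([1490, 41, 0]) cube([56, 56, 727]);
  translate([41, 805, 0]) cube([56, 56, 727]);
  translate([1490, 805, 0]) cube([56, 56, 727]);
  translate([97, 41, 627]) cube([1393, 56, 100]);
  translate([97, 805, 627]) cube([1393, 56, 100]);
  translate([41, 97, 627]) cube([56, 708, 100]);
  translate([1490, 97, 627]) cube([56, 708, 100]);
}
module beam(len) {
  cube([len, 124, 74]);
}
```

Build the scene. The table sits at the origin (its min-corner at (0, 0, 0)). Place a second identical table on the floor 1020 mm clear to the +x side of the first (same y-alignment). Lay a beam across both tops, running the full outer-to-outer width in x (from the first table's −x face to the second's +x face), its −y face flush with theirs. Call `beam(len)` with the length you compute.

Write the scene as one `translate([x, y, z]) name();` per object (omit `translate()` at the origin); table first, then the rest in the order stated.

table();
translate([2607, 0, 0]) table();
translate([0, 0, 768]) beam(4194);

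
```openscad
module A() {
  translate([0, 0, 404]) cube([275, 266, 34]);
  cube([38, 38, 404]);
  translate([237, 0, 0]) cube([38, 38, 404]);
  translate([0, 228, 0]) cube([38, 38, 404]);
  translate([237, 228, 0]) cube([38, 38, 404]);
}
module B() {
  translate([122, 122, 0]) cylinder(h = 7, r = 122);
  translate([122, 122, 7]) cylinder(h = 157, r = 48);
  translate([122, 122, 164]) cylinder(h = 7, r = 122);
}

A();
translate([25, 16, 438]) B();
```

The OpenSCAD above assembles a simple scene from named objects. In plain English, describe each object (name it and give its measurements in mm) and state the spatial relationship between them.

A is a four-legged stool. The seat is a 275×266×34 mm slab whose top surface is at z = 438 mm; four square legs, each 38×38 mm in cross-section, run from the floor (z = 0) to the underside of the seat, each flush with a corner of the seat.

B is a spool: two coaxial disc flanges of radius 122 mm and thickness 7 mm, joined by a core cylinder of radius 48 mm and height 157 mm. The lower flange rests on z = 0 and the three cylinders share a vertical axis.

The spool is on top of the stool.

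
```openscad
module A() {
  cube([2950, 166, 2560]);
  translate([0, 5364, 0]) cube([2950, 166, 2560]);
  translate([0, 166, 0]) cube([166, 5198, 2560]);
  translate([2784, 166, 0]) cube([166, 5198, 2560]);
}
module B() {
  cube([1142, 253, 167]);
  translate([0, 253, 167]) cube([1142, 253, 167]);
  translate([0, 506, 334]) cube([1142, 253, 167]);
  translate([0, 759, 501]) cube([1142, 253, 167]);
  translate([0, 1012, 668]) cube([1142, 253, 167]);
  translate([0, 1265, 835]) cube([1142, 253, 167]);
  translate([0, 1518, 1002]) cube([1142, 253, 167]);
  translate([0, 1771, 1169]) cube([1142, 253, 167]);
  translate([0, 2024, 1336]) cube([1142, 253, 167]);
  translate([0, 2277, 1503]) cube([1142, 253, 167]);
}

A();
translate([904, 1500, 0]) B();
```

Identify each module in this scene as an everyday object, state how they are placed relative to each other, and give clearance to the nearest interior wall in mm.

A is a house frame. B is a staircase. The staircase sits inside the house frame, centred. The clearance to the nearest interior wall is 738 mm.

Clearances: x = 738, y = 1334; minimum 738 mm.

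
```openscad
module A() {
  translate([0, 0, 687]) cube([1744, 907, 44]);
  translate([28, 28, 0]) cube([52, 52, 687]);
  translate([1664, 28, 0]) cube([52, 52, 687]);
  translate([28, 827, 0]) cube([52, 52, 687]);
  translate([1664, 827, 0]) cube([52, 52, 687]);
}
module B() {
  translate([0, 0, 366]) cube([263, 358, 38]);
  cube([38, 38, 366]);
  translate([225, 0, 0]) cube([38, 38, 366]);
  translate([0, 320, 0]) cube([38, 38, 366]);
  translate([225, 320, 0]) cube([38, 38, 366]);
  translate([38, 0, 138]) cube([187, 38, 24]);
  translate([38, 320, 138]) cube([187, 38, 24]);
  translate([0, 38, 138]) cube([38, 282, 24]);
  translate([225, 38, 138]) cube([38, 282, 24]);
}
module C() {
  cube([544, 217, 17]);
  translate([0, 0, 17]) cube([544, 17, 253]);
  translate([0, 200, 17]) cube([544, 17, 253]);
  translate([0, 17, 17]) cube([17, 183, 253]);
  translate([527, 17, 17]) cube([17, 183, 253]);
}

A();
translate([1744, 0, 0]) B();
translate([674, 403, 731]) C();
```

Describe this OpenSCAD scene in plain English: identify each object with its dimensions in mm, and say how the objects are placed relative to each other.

A is a table: top 1744 mm (x) × 907 mm (y), 44 mm thick, upper face at z = 731 mm, on four 52×52 mm square legs, each inset 28 mm from the nearest pair of top edges, running from z = 0 to the bottom of the top.

B is a four-legged stool. The seat is a 263×358×38 mm slab whose top surface is at z = 404 mm; four square legs, each 38×38 mm in cross-section, run from the floor (z = 0) to the underside of the seat, each flush with a corner of the seat. Four stretchers, 38 mm wide and 24 mm tall, connect adjacent legs with their undersides at z = 138 mm, each running between the inner faces of the legs it joins and aligned with the legs' outer faces on the other axis.

C is an open-topped rectangular box: outside dimensions 544×217×270 mm, with a uniform wall and base thickness of 17 mm. The base is a full 544×217 slab on the floor; four walls sit on top of the base. The front and back walls (the −y and +y sides) span the full width; the two side walls fit between them.

The stool is against the table's +x side, with their −y faces flush. The open box is on top of the table.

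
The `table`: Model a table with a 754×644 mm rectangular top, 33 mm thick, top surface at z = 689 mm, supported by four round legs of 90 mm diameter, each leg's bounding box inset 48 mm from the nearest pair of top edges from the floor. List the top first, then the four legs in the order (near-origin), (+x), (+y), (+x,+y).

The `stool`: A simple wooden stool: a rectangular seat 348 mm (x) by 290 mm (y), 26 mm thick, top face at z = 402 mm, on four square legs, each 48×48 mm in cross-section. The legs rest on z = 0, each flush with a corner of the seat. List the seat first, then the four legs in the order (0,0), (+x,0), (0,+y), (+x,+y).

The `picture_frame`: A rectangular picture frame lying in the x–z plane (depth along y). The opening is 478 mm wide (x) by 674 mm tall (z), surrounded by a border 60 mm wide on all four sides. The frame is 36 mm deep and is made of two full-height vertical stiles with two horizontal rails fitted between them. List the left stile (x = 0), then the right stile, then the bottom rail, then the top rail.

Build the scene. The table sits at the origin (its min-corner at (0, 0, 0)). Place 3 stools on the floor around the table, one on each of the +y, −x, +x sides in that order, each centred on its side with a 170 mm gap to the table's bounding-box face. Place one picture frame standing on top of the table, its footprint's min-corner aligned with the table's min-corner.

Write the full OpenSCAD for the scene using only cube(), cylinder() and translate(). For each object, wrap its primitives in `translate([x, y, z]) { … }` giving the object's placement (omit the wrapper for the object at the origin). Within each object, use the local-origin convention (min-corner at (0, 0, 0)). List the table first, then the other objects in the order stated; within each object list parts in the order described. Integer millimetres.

translate([0, 0, 656]) cube([754, 644, 33]);
translate([93, 93, 0]) cylinder(h = 656, r = 45);
translate([661, 93, 0]) cylinder(h = 656, r = 45);
translate([93, 551, 0]) cylinder(h = 656, r = 45);
translate([661, 551, 0]) cylinder(h = 656, r = 45);
translate([203, 814, 0]) {
  translate([0, 0, 376]) cube([348, 290, 26]);
  cube([48, 48, 376]);
  translate([300, 0, 0]) cube([48, 48, 376]);
  translate([0, 242, 0]) cube([48, 48, 376]);
  translate([300, 242, 0]) cube([48, 48, 376]);
}
translate([-518, 177, 0]) {
  translate([0, 0, 376]) cube([348, 290, 26]);
  cube([48, 48, 376]);
  translate([300, 0, 0]) cube([48, 48, 376]);
  translate([0, 242, 0]) cube([48, 48, 376]);
  translate([300, 242, 0]) cube([48, 48, 376]);
}
translate([924, 177, 0]) {
  translate([0, 0, 376]) cube([348, 290, 26]);
  cube([48, 48, 376]);
  translate([300, 0, 0]) cube([48, 48, 376]);
  translate([0, 242, 0]) cube([48, 48, 376]);
  translate([300, 242, 0]) cube([48, 48, 376]);
}
translate([0, 0, 689]) {
  cube([60, 36, 794]);
  translate([538, 0, 0]) cube([60, 36, 794]);
  translate([60, 0, 0]) cube([478, 36, 60]);
  translate([60, 0, 734]) cube([478, 36, 60]);
}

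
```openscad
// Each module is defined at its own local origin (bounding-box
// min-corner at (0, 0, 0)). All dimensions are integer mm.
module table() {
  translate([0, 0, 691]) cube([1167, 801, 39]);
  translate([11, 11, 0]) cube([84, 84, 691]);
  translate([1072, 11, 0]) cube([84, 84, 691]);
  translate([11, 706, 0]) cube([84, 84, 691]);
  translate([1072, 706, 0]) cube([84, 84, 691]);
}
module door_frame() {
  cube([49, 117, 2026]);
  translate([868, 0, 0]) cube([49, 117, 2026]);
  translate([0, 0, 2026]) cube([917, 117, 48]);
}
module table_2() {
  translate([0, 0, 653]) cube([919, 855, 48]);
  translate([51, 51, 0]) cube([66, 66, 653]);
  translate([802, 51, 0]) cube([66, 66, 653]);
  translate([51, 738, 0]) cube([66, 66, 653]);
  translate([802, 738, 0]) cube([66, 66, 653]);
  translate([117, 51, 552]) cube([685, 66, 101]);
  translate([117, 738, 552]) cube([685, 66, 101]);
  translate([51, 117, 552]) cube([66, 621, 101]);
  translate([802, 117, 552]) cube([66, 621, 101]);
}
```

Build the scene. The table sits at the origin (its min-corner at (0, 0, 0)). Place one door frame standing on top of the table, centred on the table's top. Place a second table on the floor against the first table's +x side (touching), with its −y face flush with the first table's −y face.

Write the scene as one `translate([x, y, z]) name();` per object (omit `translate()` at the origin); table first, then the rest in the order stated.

table();
translate([125, 342, 730]) door_frame();
translate([1167, 0, 0]) table_2();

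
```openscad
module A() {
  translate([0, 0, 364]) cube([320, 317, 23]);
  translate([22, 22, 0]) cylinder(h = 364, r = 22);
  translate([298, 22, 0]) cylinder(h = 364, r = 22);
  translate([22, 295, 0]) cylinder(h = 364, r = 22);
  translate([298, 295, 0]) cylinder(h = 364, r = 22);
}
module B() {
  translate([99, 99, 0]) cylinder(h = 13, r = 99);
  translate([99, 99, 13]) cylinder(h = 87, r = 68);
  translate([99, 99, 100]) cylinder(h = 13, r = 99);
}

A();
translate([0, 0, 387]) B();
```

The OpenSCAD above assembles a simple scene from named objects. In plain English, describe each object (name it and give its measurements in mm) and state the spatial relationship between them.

A is a four-legged stool. The seat is a 320×317×23 mm slab whose top surface is at z = 387 mm; four round legs, each 44 mm in diameter, run from the floor (z = 0) to the underside of the seat, each leg's axis is inset half a diameter from the nearest pair of seat edges (so the leg's bounding box is flush with the corner).

B is a spool: two coaxial disc flanges of radius 99 mm and thickness 13 mm, joined by a core cylinder of radius 68 mm and height 87 mm. The lower flange rests on z = 0 and the three cylinders share a vertical axis.

The spool is on top of the stool.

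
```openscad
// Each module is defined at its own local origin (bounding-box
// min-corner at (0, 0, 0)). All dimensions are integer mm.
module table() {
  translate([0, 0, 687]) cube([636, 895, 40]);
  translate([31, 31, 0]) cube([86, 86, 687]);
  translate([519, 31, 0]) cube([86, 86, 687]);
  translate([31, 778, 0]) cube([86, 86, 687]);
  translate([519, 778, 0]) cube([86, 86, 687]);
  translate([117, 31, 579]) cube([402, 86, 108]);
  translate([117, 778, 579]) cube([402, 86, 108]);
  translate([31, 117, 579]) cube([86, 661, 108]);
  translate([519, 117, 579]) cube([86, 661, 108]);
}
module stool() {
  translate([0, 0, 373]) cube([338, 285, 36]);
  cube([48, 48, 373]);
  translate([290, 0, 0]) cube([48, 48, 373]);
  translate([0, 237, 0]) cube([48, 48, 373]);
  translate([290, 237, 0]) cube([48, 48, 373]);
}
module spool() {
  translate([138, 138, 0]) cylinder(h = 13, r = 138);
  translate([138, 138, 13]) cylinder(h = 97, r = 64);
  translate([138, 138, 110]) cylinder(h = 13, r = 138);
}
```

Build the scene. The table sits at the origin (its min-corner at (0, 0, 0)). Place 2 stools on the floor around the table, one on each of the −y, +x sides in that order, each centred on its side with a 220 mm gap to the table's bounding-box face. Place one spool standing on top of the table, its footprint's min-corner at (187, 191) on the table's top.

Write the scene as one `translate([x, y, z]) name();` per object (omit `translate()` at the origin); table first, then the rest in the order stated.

table();
translate([149, -505, 0]) stool();
translate([856, 305, 0]) stool();
translate([187, 191, 727]) spool();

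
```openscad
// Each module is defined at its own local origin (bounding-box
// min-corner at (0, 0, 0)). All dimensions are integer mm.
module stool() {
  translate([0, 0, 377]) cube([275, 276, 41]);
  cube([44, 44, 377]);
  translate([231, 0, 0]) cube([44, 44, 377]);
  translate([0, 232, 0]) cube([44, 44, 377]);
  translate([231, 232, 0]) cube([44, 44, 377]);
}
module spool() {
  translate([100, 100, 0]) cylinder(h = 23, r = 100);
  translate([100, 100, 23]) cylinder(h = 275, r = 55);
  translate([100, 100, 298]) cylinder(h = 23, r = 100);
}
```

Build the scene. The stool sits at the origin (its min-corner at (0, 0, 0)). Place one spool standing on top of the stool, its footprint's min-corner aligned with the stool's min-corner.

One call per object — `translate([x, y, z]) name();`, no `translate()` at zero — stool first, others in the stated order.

stool();
translate([0, 0, 418]) spool();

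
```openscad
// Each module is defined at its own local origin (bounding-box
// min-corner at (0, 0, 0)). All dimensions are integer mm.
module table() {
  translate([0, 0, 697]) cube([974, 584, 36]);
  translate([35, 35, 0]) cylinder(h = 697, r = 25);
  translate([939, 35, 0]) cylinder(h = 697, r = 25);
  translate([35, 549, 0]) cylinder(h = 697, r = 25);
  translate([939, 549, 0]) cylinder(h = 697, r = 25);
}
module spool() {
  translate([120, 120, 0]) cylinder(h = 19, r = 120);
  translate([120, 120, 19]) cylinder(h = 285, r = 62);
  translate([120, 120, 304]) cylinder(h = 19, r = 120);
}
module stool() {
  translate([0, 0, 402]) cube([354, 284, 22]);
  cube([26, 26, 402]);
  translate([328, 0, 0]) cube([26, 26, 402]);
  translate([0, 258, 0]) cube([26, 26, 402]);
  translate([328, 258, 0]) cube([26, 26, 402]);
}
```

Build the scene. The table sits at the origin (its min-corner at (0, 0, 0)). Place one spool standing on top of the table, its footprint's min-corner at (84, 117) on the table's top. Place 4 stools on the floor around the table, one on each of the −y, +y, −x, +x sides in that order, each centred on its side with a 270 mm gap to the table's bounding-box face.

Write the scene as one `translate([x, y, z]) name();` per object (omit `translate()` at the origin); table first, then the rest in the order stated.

table();
translate([84, 117, 733]) spool();
translate([310, -554, 0]) stool();
translate([310, 854, 0]) stool();
translate([-624, 150, 0]) stool();
translate([1244, 150, 0]) stool();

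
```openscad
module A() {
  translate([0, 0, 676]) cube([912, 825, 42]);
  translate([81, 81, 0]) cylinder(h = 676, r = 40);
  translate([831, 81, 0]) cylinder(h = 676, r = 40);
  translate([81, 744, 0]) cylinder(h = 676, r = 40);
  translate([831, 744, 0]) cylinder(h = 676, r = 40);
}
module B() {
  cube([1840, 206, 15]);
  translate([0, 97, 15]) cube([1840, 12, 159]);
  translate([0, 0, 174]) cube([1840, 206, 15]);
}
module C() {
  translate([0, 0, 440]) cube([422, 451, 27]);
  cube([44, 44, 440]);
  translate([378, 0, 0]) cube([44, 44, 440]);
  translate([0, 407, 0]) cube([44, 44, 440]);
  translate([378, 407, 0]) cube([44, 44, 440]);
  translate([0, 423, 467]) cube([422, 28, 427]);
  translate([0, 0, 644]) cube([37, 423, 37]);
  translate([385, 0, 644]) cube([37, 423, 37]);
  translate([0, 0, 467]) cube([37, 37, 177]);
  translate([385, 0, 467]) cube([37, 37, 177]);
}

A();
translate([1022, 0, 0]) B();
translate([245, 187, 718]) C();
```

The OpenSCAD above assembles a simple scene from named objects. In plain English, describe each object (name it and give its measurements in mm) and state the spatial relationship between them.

A is a table with a 912×825 mm rectangular top, 42 mm thick, top surface at z = 718 mm, supported by four round legs of 80 mm diameter, each leg's bounding box inset 41 mm from the nearest pair of top edges, running from the floor.

B is an I-beam lying along x, 1840 mm long. Overall section height 189 mm. Two flanges 206 mm wide (y) and 15 mm thick, one on the floor and one at the top; a web 12 mm thick runs between them, centred on the flange width.

C is a chair: 422×451 mm seat, 27 mm thick, top at z = 467 mm, on four 44 mm square corner legs flush with the seat edges. A 28 mm thick backrest slab spans the full seat width, extending 427 mm above the seat top, its back face flush with the seat's +y edge. Two armrests of 37×37 mm section run along each side from the seat's front edge to the front of the backrest, top faces 214 mm above the seat top and outer faces flush with the seat's x-edges; a 37×37 mm post under the front of each armrest stands on the seat at the front corner.

The I-beam is on the floor beside the table on its +x side. The chair is on top of the table, centred.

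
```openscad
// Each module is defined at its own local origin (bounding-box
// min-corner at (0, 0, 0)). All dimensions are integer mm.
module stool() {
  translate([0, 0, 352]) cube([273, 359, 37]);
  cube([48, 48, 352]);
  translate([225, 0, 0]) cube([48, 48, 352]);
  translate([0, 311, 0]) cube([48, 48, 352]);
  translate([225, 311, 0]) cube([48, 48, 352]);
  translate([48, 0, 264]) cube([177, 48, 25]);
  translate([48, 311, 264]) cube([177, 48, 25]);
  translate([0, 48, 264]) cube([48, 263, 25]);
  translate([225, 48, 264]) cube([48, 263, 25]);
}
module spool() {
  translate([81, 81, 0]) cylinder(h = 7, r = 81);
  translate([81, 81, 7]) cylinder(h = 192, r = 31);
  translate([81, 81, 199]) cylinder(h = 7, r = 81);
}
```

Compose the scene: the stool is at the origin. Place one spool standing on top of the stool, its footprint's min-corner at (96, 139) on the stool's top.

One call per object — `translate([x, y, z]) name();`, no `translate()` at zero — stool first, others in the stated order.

stool();
translate([96, 139, 389]) spool();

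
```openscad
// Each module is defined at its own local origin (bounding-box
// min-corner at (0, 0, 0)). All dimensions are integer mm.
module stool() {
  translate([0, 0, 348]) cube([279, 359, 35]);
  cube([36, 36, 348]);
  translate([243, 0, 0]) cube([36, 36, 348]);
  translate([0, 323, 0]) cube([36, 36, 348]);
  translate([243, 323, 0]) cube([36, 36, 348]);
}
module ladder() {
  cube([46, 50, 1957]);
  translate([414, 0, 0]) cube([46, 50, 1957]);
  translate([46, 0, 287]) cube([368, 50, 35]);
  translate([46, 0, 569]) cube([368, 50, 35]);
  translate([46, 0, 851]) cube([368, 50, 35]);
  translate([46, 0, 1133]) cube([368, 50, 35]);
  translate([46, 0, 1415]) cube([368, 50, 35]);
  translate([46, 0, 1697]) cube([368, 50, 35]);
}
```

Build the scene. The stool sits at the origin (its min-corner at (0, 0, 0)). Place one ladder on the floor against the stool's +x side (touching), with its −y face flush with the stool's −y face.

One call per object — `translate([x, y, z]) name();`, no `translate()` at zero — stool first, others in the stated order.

stool();
translate([279, 0, 0]) ladder();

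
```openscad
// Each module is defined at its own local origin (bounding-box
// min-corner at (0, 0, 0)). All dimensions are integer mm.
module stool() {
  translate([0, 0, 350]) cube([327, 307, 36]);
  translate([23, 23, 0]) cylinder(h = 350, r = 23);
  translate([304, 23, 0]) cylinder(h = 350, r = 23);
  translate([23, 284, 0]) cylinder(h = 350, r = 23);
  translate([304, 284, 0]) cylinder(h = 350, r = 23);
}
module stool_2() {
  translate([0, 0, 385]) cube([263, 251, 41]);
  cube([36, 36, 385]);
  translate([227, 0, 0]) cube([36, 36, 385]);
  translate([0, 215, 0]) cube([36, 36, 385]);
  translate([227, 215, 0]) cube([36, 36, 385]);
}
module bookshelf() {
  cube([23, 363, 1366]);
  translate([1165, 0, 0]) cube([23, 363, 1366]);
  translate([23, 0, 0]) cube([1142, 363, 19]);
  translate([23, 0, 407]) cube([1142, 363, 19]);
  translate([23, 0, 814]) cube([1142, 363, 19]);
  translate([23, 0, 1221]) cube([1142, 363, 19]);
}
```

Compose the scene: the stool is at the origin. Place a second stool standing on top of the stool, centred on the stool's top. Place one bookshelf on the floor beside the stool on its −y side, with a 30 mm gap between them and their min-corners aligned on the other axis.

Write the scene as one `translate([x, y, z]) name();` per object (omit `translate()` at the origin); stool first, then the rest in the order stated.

stool();
translate([32, 28, 386]) stool_2();
translate([0, -393, 0]) bookshelf();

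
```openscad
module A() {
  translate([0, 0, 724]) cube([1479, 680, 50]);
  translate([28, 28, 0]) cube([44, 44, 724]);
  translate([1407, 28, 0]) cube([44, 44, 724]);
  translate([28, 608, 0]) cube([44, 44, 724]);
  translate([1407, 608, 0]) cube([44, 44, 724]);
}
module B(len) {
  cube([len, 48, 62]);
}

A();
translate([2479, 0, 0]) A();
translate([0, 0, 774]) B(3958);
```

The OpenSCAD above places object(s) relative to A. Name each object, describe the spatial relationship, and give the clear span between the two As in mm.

A is a table. B is a beam. A beam spans the tops of two tables. The clear span between the two tables is 1000 mm.

Second table starts at x = 2479; first ends at x = 1479; clear span = 2479 − 1479 = 1000 mm.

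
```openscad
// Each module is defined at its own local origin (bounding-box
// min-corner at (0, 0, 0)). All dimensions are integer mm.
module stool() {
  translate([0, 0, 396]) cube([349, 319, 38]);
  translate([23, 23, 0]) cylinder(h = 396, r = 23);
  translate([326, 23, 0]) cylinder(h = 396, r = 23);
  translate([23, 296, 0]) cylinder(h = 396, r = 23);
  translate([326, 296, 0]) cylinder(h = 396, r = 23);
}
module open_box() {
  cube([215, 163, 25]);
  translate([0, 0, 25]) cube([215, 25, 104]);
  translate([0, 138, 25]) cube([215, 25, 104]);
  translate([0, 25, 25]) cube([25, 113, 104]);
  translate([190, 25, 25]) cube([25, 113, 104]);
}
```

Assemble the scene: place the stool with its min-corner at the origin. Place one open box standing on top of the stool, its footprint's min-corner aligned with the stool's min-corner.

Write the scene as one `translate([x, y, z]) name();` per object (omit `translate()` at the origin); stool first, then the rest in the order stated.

stool();
translate([0, 0, 434]) open_box();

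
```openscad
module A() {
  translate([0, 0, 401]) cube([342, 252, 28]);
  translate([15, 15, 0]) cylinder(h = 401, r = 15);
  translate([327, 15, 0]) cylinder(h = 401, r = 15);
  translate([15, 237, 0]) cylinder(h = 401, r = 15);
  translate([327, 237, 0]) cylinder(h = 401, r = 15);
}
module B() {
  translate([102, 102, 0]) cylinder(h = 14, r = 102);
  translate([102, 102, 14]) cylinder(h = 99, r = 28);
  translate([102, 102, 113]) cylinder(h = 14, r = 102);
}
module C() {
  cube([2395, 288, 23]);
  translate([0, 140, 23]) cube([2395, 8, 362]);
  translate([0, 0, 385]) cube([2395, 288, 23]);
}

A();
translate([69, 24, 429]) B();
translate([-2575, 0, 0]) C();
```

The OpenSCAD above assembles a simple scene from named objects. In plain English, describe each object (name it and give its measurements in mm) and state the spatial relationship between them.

A is a four-legged stool. The seat is 342×252 mm, 28 mm thick, top at z = 429 mm. It stands on four round legs, each 30 mm in diameter, from z = 0 to the seat underside, each leg's axis is inset half a diameter from the nearest pair of seat edges (so the leg's bounding box is flush with the corner).

B is a spool: two coaxial disc flanges of radius 102 mm and thickness 14 mm, joined by a core cylinder of radius 28 mm and height 99 mm. The lower flange rests on z = 0 and the three cylinders share a vertical axis.

C is an I-beam lying along x, 2395 mm long. Overall section height 408 mm. Two flanges 288 mm wide (y) and 23 mm thick, one on the floor and one at the top; a web 8 mm thick runs between them, centred on the flange width.

The spool is on top of the stool, centred. The I-beam is on the floor beside the stool on its −x side.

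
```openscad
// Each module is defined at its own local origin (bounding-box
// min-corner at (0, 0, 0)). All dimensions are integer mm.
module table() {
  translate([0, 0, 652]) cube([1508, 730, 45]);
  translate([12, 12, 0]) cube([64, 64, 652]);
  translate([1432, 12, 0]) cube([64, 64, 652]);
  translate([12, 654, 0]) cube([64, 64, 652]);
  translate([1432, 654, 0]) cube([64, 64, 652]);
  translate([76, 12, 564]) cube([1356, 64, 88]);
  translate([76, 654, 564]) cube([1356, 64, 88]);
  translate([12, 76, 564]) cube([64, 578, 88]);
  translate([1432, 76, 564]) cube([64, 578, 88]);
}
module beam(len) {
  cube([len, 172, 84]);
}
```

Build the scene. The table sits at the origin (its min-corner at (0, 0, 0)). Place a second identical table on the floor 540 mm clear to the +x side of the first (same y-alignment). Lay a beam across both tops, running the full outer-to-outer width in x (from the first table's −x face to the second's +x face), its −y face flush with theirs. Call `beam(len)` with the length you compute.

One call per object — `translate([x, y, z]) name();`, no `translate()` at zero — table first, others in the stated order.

table();
translate([2048, 0, 0]) table();
translate([0, 0, 697]) beam(3556);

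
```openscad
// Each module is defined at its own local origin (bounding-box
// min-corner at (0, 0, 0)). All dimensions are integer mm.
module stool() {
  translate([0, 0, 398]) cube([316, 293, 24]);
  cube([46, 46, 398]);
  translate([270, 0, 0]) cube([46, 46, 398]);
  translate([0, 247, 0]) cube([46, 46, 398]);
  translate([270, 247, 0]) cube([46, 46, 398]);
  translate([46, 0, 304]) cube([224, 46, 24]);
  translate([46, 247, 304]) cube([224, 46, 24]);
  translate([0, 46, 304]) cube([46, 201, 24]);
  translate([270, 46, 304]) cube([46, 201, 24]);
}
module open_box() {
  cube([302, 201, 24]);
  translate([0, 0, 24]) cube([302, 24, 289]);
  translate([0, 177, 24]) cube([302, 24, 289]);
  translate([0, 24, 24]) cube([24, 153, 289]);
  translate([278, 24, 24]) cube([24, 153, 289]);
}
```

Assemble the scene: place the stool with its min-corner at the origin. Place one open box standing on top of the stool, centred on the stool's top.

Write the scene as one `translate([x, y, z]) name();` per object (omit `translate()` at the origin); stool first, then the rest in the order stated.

stool();
translate([7, 46, 422]) open_box();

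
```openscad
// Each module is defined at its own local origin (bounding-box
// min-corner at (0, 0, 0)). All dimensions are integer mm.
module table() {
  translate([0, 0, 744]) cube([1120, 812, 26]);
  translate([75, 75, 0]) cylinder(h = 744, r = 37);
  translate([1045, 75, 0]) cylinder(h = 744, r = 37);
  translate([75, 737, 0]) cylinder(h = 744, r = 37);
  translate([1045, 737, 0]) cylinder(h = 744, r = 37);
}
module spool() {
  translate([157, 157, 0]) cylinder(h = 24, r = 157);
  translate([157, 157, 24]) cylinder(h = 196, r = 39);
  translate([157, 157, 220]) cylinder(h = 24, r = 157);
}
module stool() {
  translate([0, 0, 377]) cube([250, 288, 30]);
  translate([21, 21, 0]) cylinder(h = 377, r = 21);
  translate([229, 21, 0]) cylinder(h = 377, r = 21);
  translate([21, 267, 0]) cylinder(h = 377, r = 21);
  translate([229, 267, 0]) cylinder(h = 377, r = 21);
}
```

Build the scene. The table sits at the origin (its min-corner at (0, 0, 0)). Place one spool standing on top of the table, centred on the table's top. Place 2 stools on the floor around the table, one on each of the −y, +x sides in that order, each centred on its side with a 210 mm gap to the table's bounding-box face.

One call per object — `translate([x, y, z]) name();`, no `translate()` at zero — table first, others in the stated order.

table();
translate([403, 249, 770]) spool();
translate([435, -498, 0]) stool();
translate([1330, 262, 0]) stool();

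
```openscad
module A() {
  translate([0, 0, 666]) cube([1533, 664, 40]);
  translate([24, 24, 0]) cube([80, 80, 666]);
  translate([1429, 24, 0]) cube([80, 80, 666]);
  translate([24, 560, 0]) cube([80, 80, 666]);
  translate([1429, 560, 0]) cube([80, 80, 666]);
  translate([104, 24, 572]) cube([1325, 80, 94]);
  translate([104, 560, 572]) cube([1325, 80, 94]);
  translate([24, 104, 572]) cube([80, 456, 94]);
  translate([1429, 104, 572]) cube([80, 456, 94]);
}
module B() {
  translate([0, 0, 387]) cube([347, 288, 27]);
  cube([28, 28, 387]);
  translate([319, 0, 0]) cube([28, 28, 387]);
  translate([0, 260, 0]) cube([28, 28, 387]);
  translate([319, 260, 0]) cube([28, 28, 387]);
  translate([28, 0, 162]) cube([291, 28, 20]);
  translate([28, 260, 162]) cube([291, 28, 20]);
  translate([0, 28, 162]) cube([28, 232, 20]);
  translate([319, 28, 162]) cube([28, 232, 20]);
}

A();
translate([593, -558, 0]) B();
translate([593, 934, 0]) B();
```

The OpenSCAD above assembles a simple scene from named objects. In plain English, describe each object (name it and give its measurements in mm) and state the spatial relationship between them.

A is a table: top 1533 mm (x) × 664 mm (y), 40 mm thick, upper face at z = 706 mm, on four 80×80 mm square legs, each inset 24 mm from the nearest pair of top edges, running from z = 0 to the bottom of the top. Four apron rails, 80 mm thick and 94 mm tall, run between adjacent legs with their top edges flush with the underside of the top and their outer faces flush with the legs' outer faces.

B is a simple wooden stool: a rectangular seat 347 mm (x) by 288 mm (y), 27 mm thick, top face at z = 414 mm, on four square legs, each 28×28 mm in cross-section. The legs rest on z = 0, each flush with a corner of the seat. Four stretchers, 28 mm wide and 20 mm tall, connect adjacent legs with their undersides at z = 162 mm, each running between the inner faces of the legs it joins and aligned with the legs' outer faces on the other axis.

Two stools sit around the table at the −y, +y sides.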